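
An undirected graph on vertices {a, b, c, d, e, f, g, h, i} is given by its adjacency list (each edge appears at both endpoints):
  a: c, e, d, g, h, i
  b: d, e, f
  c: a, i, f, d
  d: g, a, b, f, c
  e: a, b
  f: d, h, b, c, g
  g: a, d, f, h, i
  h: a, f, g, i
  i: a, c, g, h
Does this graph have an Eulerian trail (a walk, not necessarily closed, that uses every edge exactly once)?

No

Degrees: a:6, b:3, c:4, d:5, e:2, f:5, g:5, h:4, i:4
Odd-degree vertices: b, d, f, g (4 total).
An Eulerian trail requires 0 or 2 odd-degree vertices; here there are 4.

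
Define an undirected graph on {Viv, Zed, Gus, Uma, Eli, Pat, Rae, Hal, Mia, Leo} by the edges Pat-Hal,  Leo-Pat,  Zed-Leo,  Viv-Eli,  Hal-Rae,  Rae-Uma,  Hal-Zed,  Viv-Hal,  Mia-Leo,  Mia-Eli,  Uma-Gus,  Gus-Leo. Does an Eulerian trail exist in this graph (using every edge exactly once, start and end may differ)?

Yes

Degrees: Viv:2, Zed:2, Gus:2, Uma:2, Eli:2, Pat:2, Rae:2, Hal:4, Mia:2, Leo:4
Odd-degree vertices: none (0 total).
With 0 odd-degree vertices and all edges in one connected piece, an Eulerian trail exists.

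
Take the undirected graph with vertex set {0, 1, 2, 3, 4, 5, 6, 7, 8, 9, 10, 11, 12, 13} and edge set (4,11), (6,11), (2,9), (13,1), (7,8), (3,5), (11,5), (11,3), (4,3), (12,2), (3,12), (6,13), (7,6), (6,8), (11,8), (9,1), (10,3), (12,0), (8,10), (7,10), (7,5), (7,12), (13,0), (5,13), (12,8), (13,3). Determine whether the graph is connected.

A breadth-first search from 0 visits 0, 12, 13, 3, 2, 8, 7, 1, 6, 5, 10, 4, 11, 9 — all 14 vertices — so the graph is connected.

Yes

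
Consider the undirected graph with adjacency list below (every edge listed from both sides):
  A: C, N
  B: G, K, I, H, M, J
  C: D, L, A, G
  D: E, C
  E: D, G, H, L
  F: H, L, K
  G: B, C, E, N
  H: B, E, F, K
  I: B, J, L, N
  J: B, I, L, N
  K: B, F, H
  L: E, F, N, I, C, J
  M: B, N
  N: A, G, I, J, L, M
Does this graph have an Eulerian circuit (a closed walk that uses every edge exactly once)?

No

Degrees: A:2, B:6, C:4, D:2, E:4, F:3, G:4, H:4, I:4, J:4, K:3, L:6, M:2, N:6
F, K have odd degree; an Eulerian circuit needs every degree to be even, so none exists.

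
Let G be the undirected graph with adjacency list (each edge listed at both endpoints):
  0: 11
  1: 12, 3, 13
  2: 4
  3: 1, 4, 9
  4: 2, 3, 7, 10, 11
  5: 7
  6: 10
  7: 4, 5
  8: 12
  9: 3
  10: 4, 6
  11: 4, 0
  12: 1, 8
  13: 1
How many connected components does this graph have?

1

Component: {0, 1, 2, 3, 4, 5, 6, 7, 8, 9, 10, 11, 12, 13}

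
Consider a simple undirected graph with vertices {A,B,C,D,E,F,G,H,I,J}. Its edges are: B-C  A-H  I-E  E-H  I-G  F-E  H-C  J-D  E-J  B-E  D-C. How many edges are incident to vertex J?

2

Neighbors of J: D, E.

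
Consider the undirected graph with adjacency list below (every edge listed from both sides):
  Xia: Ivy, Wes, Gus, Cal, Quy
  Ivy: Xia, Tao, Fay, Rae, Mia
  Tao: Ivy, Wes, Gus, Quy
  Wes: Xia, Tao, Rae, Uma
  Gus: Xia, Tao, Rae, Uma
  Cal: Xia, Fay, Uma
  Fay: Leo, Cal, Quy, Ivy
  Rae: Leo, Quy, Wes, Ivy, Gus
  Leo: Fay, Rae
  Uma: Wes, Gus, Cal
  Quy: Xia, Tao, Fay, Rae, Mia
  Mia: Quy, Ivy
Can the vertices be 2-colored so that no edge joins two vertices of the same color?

A valid 2-coloring puts {Ivy, Wes, Gus, Cal, Leo, Quy} on one side and {Xia, Tao, Fay, Rae, Uma, Mia} on the other; every edge crosses between the two sides.

Yes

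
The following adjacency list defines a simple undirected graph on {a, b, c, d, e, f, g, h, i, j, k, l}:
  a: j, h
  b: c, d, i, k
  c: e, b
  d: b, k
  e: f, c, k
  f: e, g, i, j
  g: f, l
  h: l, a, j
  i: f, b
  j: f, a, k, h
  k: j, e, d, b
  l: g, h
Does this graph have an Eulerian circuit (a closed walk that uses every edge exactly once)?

Degrees: a:2, b:4, c:2, d:2, e:3, f:4, g:2, h:3, i:2, j:4, k:4, l:2
e, h have odd degree; an Eulerian circuit needs every degree to be even, so none exists.

No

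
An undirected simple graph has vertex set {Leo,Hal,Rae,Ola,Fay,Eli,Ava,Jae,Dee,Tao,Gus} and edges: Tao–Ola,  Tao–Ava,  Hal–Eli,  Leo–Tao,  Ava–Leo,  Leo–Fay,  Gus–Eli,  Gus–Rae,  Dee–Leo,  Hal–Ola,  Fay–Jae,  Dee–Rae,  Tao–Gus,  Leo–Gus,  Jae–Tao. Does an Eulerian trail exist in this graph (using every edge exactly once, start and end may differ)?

Yes

Degrees: Leo:5, Hal:2, Rae:2, Ola:2, Fay:2, Eli:2, Ava:2, Jae:2, Dee:2, Tao:5, Gus:4
Odd-degree vertices: Leo, Tao (2 total).
With 2 odd-degree vertices and all edges in one connected piece, an Eulerian trail exists (from Leo to Tao).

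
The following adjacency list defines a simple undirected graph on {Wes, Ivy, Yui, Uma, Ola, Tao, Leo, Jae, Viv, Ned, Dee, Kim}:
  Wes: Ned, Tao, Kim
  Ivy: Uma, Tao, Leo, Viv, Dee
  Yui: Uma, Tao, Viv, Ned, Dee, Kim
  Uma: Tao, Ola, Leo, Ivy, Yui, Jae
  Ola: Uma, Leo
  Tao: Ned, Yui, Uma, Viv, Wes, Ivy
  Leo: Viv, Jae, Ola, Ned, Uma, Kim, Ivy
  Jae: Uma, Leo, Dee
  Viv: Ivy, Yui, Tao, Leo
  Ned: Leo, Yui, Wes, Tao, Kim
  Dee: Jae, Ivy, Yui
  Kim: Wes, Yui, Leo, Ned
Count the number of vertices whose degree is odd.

6

Degrees: Wes:3, Ivy:5, Yui:6, Uma:6, Ola:2, Tao:6, Leo:7, Jae:3, Viv:4, Ned:5, Dee:3, Kim:4
Odd-degree vertices: Wes, Ivy, Leo, Jae, Ned, Dee.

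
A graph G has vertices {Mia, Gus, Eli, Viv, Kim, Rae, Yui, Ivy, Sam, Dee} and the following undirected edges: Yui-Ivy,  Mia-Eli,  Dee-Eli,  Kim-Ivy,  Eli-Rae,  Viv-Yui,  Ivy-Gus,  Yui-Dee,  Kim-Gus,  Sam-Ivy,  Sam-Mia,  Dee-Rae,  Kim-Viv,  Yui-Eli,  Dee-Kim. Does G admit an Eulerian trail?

Yes

Degrees: Mia:2, Gus:2, Eli:4, Viv:2, Kim:4, Rae:2, Yui:4, Ivy:4, Sam:2, Dee:4
Odd-degree vertices: none (0 total).
With 0 odd-degree vertices and all edges in one connected piece, an Eulerian trail exists.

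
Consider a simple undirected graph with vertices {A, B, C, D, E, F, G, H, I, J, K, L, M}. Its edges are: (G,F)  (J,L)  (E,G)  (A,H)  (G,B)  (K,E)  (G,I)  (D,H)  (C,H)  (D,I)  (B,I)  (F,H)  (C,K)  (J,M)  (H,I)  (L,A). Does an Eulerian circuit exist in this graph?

No

Degrees: A:2, B:2, C:2, D:2, E:2, F:2, G:4, H:5, I:4, J:2, K:2, L:2, M:1
H, M have odd degree; an Eulerian circuit needs every degree to be even, so none exists.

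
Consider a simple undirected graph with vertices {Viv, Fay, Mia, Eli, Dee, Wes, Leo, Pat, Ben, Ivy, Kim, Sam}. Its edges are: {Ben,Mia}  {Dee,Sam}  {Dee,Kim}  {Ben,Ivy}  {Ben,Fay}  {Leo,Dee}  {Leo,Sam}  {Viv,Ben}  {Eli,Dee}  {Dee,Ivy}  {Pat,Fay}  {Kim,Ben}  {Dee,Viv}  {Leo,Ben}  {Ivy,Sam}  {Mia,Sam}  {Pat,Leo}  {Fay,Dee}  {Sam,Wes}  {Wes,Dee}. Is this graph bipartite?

No

Wes-Dee-Sam-Wes is an odd cycle (length 3), and a bipartite graph can contain only even cycles.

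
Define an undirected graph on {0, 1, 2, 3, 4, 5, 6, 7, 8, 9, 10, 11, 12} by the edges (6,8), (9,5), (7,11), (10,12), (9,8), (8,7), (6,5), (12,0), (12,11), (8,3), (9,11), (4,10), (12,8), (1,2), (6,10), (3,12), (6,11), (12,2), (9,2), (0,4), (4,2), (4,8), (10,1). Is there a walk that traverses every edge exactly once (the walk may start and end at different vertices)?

Yes

Degrees: 0:2, 1:2, 2:4, 3:2, 4:4, 5:2, 6:4, 7:2, 8:6, 9:4, 10:4, 11:4, 12:6
Odd-degree vertices: none (0 total).
With 0 odd-degree vertices and all edges in one connected piece, an Eulerian trail exists.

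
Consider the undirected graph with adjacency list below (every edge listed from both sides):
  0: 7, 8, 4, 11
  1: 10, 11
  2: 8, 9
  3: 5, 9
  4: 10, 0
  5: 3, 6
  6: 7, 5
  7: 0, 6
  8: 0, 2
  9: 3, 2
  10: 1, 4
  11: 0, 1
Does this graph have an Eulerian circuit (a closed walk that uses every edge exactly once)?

Degrees: 0:4, 1:2, 2:2, 3:2, 4:2, 5:2, 6:2, 7:2, 8:2, 9:2, 10:2, 11:2
All degrees are even and the non-isolated vertices are connected — an Eulerian circuit exists.

Yes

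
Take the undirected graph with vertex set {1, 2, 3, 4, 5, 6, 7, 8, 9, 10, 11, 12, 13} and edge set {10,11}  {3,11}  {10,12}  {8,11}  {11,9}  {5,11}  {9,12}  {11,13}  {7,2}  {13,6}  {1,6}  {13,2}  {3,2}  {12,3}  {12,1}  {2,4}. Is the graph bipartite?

A valid 2-coloring puts {2, 6, 11, 12} on one side and {1, 3, 4, 5, 7, 8, 9, 10, 13} on the other; every edge crosses between the two sides.

Yes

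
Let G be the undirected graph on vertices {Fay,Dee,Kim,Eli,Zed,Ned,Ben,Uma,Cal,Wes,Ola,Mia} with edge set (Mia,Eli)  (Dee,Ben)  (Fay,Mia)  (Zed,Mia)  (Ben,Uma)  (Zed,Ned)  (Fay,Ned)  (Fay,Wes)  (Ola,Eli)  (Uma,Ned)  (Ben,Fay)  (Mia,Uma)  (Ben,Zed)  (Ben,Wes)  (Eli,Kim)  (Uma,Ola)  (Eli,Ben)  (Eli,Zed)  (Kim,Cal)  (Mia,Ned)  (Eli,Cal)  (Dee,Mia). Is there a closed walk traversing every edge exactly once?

Yes

Degrees: Fay:4, Dee:2, Kim:2, Eli:6, Zed:4, Ned:4, Ben:6, Uma:4, Cal:2, Wes:2, Ola:2, Mia:6
All degrees are even and the non-isolated vertices are connected — an Eulerian circuit exists.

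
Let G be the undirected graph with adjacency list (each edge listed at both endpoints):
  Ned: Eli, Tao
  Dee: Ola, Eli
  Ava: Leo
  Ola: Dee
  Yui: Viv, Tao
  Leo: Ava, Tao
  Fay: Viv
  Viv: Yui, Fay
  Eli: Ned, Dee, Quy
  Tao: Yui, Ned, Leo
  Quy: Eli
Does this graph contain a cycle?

|V| = 11, |E| = 10, number of components = 1.
Since 10 = 11 - 1, the graph is a forest and contains no cycle.

No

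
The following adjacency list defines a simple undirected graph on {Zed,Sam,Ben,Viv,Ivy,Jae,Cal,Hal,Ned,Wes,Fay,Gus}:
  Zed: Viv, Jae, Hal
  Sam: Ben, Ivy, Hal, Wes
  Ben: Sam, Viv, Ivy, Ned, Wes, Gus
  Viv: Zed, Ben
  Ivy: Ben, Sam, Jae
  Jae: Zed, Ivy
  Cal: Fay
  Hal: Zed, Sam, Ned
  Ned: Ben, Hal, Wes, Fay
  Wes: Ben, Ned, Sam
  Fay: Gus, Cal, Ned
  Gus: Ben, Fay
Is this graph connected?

Yes

A breadth-first search from Zed visits Zed, Hal, Jae, Viv, Ned, Sam, Ivy, Ben, Fay, Wes, Gus, Cal — all 12 vertices — so the graph is connected.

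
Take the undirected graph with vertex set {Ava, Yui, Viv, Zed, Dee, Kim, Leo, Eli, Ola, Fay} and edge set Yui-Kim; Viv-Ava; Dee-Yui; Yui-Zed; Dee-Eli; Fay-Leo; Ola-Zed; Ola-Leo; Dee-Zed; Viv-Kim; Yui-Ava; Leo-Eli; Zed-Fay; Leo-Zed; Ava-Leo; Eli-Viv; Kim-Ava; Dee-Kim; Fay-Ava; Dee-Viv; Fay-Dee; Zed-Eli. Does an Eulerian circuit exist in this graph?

No

Degrees: Ava:5, Yui:4, Viv:4, Zed:6, Dee:6, Kim:4, Leo:5, Eli:4, Ola:2, Fay:4
Vertices with odd degree: Ava, Leo. An Eulerian circuit requires all degrees even.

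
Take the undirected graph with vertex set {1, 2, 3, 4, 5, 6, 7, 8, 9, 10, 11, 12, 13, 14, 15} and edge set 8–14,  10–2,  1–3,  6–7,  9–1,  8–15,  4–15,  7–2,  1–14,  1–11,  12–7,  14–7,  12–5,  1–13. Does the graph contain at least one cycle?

The graph has 15 vertices, 14 edges, and 1 connected component.
A forest on 15 vertices with 1 component has exactly 14 edges, which matches — so no cycle.

No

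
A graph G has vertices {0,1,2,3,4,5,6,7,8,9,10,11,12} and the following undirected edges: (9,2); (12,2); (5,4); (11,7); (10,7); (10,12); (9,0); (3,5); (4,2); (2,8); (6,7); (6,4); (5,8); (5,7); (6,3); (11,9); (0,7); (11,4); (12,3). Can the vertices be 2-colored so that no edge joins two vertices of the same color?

No

The cycle 10-7-6-3-12-10 has length 5, which is odd, so the graph is not bipartite.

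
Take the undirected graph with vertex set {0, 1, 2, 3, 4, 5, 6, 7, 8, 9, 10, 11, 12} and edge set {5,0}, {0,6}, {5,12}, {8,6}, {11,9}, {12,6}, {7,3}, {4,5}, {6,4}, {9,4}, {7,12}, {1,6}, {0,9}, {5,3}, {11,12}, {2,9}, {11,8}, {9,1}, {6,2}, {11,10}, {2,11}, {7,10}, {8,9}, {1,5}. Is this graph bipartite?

No

The cycle 2-9-11-2 has length 3, which is odd, so the graph is not bipartite.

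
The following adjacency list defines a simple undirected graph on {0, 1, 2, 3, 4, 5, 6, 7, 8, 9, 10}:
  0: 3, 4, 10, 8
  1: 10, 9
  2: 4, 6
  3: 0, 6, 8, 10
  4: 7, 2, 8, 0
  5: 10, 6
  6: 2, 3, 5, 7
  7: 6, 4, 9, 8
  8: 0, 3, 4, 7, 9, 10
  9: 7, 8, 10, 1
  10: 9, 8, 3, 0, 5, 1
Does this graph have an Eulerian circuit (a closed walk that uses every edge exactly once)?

Degrees: 0:4, 1:2, 2:2, 3:4, 4:4, 5:2, 6:4, 7:4, 8:6, 9:4, 10:6
Every vertex has even degree and the edges form a single connected piece, so an Eulerian circuit exists.

Yes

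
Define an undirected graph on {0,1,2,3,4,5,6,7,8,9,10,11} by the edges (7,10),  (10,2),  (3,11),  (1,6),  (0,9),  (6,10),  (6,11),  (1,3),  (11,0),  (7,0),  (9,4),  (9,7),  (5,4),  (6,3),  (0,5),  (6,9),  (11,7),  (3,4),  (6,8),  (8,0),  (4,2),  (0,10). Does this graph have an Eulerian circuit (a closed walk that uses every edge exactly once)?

Yes

Degrees: 0:6, 1:2, 2:2, 3:4, 4:4, 5:2, 6:6, 7:4, 8:2, 9:4, 10:4, 11:4
All degrees are even and the non-isolated vertices are connected — an Eulerian circuit exists.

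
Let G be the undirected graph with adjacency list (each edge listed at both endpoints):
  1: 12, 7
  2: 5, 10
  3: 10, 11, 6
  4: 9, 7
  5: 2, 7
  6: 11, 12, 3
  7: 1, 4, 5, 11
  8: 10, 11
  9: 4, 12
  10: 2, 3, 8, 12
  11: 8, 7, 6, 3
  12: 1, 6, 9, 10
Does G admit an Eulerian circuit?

Degrees: 1:2, 2:2, 3:3, 4:2, 5:2, 6:3, 7:4, 8:2, 9:2, 10:4, 11:4, 12:4
Vertices with odd degree: 3, 6. An Eulerian circuit requires all degrees even.

No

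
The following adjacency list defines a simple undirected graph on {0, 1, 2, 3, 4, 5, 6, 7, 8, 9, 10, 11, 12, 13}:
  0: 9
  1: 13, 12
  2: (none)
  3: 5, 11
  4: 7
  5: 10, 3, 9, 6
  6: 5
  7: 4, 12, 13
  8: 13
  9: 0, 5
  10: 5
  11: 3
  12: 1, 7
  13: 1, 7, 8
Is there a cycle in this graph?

The graph has 14 vertices, 12 edges, and 3 connected components.
One cycle is 1-13-7-12-1.

Yes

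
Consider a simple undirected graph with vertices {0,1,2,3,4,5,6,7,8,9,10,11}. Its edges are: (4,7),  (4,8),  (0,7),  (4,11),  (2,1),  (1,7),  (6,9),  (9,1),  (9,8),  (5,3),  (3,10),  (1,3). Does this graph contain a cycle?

Yes

|V| = 12, |E| = 12, number of components = 1.
One cycle is 7-1-9-8-4-7.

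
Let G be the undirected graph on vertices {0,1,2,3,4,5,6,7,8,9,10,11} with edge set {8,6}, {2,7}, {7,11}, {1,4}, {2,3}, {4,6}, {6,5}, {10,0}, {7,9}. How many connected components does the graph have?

Component: {0, 10}
Component: {1, 4, 5, 6, 8}
Component: {2, 3, 7, 9, 11}

3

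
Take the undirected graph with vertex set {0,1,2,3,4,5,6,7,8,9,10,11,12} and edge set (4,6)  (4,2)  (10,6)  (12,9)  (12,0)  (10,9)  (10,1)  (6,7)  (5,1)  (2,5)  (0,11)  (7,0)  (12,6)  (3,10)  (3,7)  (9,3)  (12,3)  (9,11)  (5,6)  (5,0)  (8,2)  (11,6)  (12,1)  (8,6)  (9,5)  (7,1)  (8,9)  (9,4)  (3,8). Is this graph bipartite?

The cycle 9-3-12-9 has length 3, which is odd, so the graph is not bipartite.

No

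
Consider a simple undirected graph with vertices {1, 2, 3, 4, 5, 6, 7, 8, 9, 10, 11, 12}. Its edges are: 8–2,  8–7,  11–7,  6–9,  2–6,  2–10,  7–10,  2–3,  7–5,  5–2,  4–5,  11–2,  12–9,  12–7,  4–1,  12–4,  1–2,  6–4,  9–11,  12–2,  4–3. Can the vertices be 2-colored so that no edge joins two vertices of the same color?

Yes

Partition the vertices as {2, 4, 7, 9} vs {1, 3, 5, 6, 8, 10, 11, 12}. Each listed edge has one endpoint in each part, so the graph is bipartite.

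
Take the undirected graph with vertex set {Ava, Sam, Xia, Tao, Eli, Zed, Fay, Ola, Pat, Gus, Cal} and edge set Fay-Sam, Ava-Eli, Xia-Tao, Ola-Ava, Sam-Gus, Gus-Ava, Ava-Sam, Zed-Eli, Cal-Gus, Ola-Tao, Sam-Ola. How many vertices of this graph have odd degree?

6

Degrees: Ava:4, Sam:4, Xia:1, Tao:2, Eli:2, Zed:1, Fay:1, Ola:3, Pat:0, Gus:3, Cal:1
Odd-degree vertices: Xia, Zed, Fay, Ola, Gus, Cal.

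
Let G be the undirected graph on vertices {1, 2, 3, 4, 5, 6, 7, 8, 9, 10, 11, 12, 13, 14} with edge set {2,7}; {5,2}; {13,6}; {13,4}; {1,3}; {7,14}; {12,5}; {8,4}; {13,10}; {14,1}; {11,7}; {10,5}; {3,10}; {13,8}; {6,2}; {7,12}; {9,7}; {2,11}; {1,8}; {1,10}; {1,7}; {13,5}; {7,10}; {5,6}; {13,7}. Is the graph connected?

Yes

A breadth-first search from 1 visits 1, 7, 14, 10, 3, 8, 11, 12, 2, 9, 13, 5, 4, 6 — all 14 vertices — so the graph is connected.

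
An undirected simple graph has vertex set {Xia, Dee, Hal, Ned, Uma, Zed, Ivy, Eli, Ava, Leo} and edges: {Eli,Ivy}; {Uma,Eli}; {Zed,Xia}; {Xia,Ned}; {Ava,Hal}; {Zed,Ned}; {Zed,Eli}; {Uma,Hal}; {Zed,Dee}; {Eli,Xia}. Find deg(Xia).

Neighbors of Xia: Ned, Zed, Eli.

3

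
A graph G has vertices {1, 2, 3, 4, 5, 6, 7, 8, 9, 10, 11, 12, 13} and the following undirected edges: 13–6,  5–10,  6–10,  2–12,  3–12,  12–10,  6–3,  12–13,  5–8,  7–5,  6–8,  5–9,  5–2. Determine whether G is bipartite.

Yes

A valid 2-coloring puts {1, 4, 5, 6, 11, 12} on one side and {2, 3, 7, 8, 9, 10, 13} on the other; every edge crosses between the two sides.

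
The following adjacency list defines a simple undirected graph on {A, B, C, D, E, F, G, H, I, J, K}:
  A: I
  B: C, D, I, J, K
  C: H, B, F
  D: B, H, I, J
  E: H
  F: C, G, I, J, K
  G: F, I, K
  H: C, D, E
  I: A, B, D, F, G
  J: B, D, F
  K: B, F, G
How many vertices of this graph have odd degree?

10

Degrees: A:1, B:5, C:3, D:4, E:1, F:5, G:3, H:3, I:5, J:3, K:3
Odd-degree vertices: A, B, C, E, F, G, H, I, J, K.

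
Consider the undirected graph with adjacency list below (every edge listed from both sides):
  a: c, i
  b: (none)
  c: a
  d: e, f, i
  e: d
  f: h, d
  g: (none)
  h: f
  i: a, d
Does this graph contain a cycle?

The graph has 9 vertices, 6 edges, and 3 connected components.
Since 6 = 9 - 3, the graph is a forest and contains no cycle.

No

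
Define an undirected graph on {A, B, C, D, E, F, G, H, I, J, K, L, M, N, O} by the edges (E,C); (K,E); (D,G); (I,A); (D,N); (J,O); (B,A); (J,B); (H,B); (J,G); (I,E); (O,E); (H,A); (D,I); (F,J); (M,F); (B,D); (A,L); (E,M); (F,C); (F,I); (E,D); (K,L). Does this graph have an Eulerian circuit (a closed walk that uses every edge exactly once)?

Degrees: A:4, B:4, C:2, D:5, E:6, F:4, G:2, H:2, I:4, J:4, K:2, L:2, M:2, N:1, O:2
D, N have odd degree; an Eulerian circuit needs every degree to be even, so none exists.

No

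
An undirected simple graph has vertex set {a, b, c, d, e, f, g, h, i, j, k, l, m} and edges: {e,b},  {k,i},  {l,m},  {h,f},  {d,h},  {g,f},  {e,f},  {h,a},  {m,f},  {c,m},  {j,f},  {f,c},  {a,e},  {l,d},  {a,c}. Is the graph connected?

Component: {i, k}
Component: {a, b, c, d, e, f, g, h, j, l, m}
There are 2 separate components, so the graph is not connected.

No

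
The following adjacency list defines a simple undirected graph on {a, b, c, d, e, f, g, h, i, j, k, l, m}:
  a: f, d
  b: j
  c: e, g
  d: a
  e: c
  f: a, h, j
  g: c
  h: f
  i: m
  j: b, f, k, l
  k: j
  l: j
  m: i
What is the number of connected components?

3

Component: {i, m}
Component: {c, e, g}
Component: {a, b, d, f, h, j, k, l}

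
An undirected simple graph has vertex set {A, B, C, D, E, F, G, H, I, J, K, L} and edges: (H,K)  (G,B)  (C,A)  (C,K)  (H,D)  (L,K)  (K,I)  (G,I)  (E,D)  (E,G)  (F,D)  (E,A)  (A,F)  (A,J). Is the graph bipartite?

Yes

Color {B, C, E, F, H, I, J, L} black and {A, D, G, K} white. No edge joins two same-colored vertices, so the graph is bipartite.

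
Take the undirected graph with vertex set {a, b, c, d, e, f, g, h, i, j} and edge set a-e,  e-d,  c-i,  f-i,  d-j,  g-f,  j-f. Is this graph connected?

Component: {b}
Component: {h}
Component: {a, c, d, e, f, g, i, j}
There are 3 separate components, so the graph is not connected.

No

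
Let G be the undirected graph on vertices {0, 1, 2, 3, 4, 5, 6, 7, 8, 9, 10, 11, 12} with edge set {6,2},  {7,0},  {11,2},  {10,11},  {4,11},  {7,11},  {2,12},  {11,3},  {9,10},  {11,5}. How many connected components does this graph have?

3

Component: {1}
Component: {8}
Component: {0, 2, 3, 4, 5, 6, 7, 9, 10, 11, 12}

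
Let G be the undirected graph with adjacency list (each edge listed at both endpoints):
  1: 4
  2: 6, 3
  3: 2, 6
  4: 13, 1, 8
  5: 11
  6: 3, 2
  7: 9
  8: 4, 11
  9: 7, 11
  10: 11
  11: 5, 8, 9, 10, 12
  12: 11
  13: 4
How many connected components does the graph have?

Component: {2, 3, 6}
Component: {1, 4, 5, 7, 8, 9, 10, 11, 12, 13}

2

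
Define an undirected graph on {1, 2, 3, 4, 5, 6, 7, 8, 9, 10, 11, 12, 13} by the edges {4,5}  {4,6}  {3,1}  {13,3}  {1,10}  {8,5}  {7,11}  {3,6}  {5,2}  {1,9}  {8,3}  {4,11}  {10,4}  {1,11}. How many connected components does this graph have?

2

Component: {12}
Component: {1, 2, 3, 4, 5, 6, 7, 8, 9, 10, 11, 13}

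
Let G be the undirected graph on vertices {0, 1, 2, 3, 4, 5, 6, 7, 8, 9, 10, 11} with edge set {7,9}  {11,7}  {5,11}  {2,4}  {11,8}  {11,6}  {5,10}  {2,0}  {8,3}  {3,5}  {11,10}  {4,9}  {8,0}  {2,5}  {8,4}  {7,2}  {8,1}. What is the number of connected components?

1

Component: {0, 1, 2, 3, 4, 5, 6, 7, 8, 9, 10, 11}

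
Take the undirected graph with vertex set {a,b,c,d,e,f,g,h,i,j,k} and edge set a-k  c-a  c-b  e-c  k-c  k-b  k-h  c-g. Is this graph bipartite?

b-c-k-b is an odd cycle (length 3), and a bipartite graph can contain only even cycles.

No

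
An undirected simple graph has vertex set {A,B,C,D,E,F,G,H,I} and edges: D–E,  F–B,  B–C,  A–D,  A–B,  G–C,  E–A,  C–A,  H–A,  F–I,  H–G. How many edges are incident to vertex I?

Neighbors of I: F.

1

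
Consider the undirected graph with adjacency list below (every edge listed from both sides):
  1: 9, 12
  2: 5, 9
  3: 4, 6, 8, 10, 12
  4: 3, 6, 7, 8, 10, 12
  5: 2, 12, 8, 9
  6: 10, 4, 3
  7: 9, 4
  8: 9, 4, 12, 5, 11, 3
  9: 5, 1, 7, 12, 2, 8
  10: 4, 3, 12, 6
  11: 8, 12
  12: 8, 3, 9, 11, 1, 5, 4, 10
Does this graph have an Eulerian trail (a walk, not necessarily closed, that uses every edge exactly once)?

Degrees: 1:2, 2:2, 3:5, 4:6, 5:4, 6:3, 7:2, 8:6, 9:6, 10:4, 11:2, 12:8
Odd-degree vertices: 3, 6 (2 total).
The non-isolated vertices are connected and exactly 2 have odd degree, so an Eulerian trail exists (from 3 to 6).

Yes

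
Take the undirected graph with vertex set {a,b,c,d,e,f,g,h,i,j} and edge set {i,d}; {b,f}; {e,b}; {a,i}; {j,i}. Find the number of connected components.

5

Component: {c}
Component: {g}
Component: {h}
Component: {b, e, f}
Component: {a, d, i, j}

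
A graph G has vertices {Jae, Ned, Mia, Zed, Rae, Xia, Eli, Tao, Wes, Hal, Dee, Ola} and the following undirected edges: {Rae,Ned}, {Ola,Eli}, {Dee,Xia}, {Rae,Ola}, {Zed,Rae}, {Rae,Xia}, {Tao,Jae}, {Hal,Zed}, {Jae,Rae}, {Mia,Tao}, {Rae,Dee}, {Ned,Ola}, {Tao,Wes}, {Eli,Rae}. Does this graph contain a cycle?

|V| = 12, |E| = 14, number of components = 1.
Since 14 > 12 - 1, a cycle must exist; for instance Rae-Xia-Dee-Rae.

Yes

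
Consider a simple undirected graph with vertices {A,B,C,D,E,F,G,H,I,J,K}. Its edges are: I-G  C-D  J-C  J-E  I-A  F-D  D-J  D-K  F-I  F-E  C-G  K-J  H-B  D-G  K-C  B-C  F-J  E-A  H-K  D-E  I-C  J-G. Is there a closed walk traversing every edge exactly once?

Yes

Degrees: A:2, B:2, C:6, D:6, E:4, F:4, G:4, H:2, I:4, J:6, K:4
All degrees are even and the non-isolated vertices are connected — an Eulerian circuit exists.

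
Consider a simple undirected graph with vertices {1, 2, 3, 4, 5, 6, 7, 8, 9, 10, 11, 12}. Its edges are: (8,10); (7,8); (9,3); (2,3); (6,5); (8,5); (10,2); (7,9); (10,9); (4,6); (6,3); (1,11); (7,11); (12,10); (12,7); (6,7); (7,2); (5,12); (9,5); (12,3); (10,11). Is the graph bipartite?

Yes

A valid 2-coloring puts {2, 6, 8, 9, 11, 12} on one side and {1, 3, 4, 5, 7, 10} on the other; every edge crosses between the two sides.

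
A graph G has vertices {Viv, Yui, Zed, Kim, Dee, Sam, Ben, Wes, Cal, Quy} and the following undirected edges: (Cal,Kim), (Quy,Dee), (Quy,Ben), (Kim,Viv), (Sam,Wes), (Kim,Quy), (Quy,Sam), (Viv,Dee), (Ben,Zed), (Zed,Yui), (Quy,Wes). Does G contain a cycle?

Yes

The graph has 10 vertices, 11 edges, and 1 connected component.
One cycle is Quy-Wes-Sam-Quy.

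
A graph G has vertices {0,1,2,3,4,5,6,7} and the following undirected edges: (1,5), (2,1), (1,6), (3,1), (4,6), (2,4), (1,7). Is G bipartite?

Yes

Partition the vertices as {0, 2, 3, 5, 6, 7} vs {1, 4}. Each listed edge has one endpoint in each part, so the graph is bipartite.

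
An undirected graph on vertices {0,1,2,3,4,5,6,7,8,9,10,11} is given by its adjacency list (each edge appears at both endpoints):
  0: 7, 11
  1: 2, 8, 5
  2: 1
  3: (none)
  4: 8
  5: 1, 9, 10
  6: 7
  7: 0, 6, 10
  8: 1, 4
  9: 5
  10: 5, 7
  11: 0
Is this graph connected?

No

Component: {3}
Component: {0, 1, 2, 4, 5, 6, 7, 8, 9, 10, 11}
There are 2 separate components, so the graph is not connected.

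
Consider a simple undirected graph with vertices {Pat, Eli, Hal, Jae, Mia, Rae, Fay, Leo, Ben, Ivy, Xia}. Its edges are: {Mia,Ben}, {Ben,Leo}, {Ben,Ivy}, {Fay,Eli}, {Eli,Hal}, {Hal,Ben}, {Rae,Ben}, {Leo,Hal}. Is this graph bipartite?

Leo-Hal-Ben-Leo is an odd cycle (length 3), and a bipartite graph can contain only even cycles.

No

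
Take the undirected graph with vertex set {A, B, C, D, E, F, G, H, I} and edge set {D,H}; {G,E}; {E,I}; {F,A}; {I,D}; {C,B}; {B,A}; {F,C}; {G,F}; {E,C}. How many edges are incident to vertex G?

Neighbors of G: E, F.

2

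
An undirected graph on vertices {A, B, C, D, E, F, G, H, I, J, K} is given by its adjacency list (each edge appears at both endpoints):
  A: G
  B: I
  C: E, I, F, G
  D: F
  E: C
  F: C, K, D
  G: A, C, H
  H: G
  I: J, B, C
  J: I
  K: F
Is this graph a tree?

Yes

The graph has 11 vertices and 10 edges.
It is connected with exactly 10 edges, hence acyclic — it is a tree.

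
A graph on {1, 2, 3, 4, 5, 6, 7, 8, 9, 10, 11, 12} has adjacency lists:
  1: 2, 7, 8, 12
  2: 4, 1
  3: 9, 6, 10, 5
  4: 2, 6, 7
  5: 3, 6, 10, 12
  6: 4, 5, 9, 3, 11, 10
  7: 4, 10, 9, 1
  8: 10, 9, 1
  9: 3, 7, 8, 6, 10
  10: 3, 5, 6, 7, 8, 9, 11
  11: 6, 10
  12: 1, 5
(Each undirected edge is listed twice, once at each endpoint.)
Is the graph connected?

A breadth-first search from 1 visits 1, 8, 12, 7, 2, 9, 10, 5, 4, 6, 3, 11 — all 12 vertices — so the graph is connected.

Yes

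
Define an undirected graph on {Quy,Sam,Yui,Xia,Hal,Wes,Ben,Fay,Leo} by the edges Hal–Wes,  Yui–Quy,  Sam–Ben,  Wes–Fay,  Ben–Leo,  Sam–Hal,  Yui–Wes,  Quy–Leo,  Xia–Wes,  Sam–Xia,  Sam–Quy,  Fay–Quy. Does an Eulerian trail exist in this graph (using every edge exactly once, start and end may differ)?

Yes

Degrees: Quy:4, Sam:4, Yui:2, Xia:2, Hal:2, Wes:4, Ben:2, Fay:2, Leo:2
Odd-degree vertices: none (0 total).
The non-isolated vertices are connected and exactly 0 have odd degree, so an Eulerian trail exists.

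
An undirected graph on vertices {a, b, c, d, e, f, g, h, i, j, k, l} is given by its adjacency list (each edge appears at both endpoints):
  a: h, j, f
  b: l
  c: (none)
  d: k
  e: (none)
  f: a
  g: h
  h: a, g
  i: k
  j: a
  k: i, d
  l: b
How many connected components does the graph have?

5

Component: {c}
Component: {e}
Component: {b, l}
Component: {d, i, k}
Component: {a, f, g, h, j}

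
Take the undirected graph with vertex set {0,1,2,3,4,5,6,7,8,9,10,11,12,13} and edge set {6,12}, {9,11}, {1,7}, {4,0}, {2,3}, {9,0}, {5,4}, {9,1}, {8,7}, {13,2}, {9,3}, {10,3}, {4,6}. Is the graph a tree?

Yes

The graph has 14 vertices and 13 edges.
Connected and |E| = |V| - 1, which characterizes a tree.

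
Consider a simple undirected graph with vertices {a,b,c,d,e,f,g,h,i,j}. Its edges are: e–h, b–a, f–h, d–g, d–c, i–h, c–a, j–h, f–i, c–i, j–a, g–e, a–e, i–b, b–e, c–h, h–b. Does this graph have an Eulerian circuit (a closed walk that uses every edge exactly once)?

Degrees: a:4, b:4, c:4, d:2, e:4, f:2, g:2, h:6, i:4, j:2
Every vertex has even degree and the edges form a single connected piece, so an Eulerian circuit exists.

Yes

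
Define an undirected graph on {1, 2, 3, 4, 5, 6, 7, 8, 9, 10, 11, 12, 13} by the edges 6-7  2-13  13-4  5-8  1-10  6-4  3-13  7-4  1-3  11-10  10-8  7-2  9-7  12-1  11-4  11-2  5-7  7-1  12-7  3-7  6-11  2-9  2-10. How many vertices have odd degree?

Degrees: 1:4, 2:5, 3:3, 4:4, 5:2, 6:3, 7:8, 8:2, 9:2, 10:4, 11:4, 12:2, 13:3
Odd-degree vertices: 2, 3, 6, 13.

4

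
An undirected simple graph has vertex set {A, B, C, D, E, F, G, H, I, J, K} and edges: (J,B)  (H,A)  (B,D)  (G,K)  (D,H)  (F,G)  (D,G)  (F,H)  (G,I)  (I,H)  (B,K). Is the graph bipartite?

Color {B, C, E, G, H} black and {A, D, F, I, J, K} white. No edge joins two same-colored vertices, so the graph is bipartite.

Yes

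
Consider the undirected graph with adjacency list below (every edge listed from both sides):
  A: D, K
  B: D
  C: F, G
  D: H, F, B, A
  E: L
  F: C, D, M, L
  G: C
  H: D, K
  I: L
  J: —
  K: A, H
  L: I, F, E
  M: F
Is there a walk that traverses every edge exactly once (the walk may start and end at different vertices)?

Degrees: A:2, B:1, C:2, D:4, E:1, F:4, G:1, H:2, I:1, J:0, K:2, L:3, M:1
Odd-degree vertices: B, E, G, I, L, M (6 total).
An Eulerian trail requires 0 or 2 odd-degree vertices; here there are 6.

No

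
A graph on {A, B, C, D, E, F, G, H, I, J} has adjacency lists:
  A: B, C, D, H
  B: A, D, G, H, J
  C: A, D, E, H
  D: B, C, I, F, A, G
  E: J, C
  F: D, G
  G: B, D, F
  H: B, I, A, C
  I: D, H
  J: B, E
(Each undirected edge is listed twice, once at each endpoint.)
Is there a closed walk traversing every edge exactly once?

Degrees: A:4, B:5, C:4, D:6, E:2, F:2, G:3, H:4, I:2, J:2
B, G have odd degree; an Eulerian circuit needs every degree to be even, so none exists.

No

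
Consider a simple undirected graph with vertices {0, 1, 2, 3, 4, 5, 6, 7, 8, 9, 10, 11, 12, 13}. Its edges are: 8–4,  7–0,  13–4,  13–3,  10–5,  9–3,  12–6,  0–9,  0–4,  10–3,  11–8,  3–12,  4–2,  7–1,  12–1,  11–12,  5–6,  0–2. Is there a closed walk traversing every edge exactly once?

Degrees: 0:4, 1:2, 2:2, 3:4, 4:4, 5:2, 6:2, 7:2, 8:2, 9:2, 10:2, 11:2, 12:4, 13:2
All degrees are even and the non-isolated vertices are connected — an Eulerian circuit exists.

Yes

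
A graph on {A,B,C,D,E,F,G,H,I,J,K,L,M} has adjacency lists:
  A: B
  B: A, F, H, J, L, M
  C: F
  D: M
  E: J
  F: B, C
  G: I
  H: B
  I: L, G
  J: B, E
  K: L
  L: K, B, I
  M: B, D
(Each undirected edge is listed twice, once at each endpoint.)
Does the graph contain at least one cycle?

The graph has 13 vertices, 12 edges, and 1 connected component.
Since 12 = 13 - 1, the graph is a forest and contains no cycle.

No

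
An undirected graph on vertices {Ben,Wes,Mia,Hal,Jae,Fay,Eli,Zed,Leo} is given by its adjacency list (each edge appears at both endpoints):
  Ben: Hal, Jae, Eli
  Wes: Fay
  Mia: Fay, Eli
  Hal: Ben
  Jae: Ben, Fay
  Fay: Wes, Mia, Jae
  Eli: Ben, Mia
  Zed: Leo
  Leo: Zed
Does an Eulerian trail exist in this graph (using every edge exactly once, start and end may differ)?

No

Degrees: Ben:3, Wes:1, Mia:2, Hal:1, Jae:2, Fay:3, Eli:2, Zed:1, Leo:1
Odd-degree vertices: Ben, Wes, Hal, Fay, Zed, Leo (6 total).
With 6 odd-degree vertices (more than two), no single trail can use every edge.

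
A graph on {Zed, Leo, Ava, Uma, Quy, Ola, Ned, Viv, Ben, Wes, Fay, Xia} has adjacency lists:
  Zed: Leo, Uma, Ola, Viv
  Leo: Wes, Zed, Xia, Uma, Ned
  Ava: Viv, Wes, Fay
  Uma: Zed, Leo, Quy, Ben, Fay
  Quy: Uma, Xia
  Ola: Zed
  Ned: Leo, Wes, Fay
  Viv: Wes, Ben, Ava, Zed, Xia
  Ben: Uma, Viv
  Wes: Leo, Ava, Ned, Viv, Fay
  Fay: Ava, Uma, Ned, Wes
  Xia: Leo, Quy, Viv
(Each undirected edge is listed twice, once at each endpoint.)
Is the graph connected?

A breadth-first search from Zed visits Zed, Leo, Ola, Viv, Uma, Xia, Ned, Wes, Ava, Ben, Fay, Quy — all 12 vertices — so the graph is connected.

Yes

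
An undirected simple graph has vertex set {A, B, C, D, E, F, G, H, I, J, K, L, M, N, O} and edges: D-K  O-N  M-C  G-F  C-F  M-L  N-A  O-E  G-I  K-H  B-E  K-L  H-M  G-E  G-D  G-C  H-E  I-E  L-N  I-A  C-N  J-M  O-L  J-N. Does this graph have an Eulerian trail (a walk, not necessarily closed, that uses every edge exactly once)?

Degrees: A:2, B:1, C:4, D:2, E:5, F:2, G:5, H:3, I:3, J:2, K:3, L:4, M:4, N:5, O:3
Odd-degree vertices: B, E, G, H, I, K, N, O (8 total).
An Eulerian trail requires 0 or 2 odd-degree vertices; here there are 8.

No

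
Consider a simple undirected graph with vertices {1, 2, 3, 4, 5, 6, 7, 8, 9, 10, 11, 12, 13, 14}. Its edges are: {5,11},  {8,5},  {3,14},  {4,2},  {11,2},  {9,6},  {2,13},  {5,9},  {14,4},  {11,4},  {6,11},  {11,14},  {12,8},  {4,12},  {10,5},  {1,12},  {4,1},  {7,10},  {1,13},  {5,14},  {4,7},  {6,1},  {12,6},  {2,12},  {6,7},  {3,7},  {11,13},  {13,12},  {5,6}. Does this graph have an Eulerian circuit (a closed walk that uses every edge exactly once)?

Yes

Degrees: 1:4, 2:4, 3:2, 4:6, 5:6, 6:6, 7:4, 8:2, 9:2, 10:2, 11:6, 12:6, 13:4, 14:4
All degrees are even and the non-isolated vertices are connected — an Eulerian circuit exists.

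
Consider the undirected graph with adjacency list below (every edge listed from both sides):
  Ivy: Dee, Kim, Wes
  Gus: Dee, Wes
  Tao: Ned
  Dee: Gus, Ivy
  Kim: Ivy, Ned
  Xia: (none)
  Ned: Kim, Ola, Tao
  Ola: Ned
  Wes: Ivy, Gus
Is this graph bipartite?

Yes

Color {Tao, Dee, Kim, Xia, Ola, Wes} black and {Ivy, Gus, Ned} white. No edge joins two same-colored vertices, so the graph is bipartite.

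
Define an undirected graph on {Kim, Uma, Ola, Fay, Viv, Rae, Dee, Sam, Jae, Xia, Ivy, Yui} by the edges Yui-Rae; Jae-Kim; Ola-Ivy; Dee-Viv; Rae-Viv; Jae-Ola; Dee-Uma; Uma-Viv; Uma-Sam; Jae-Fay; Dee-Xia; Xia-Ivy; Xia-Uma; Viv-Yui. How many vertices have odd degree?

6

Degrees: Kim:1, Uma:4, Ola:2, Fay:1, Viv:4, Rae:2, Dee:3, Sam:1, Jae:3, Xia:3, Ivy:2, Yui:2
Odd-degree vertices: Kim, Fay, Dee, Sam, Jae, Xia.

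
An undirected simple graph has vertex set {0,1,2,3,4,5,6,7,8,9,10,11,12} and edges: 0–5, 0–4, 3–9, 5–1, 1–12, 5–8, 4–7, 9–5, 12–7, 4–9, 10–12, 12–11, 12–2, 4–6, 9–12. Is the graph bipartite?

Yes

Color {3, 4, 5, 12} black and {0, 1, 2, 6, 7, 8, 9, 10, 11} white. No edge joins two same-colored vertices, so the graph is bipartite.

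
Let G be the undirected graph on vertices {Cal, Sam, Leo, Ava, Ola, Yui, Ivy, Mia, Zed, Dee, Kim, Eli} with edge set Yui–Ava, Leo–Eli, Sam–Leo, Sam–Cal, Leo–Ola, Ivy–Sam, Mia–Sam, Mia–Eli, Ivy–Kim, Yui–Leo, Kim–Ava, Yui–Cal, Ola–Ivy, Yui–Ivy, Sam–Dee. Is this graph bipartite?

Color {Sam, Ola, Yui, Zed, Kim, Eli} black and {Cal, Leo, Ava, Ivy, Mia, Dee} white. No edge joins two same-colored vertices, so the graph is bipartite.

Yes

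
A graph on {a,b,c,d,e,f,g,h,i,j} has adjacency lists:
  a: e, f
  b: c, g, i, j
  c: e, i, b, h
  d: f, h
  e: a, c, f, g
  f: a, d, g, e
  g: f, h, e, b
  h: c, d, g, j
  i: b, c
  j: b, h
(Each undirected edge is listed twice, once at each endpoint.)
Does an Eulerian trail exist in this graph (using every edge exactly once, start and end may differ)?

Yes

Degrees: a:2, b:4, c:4, d:2, e:4, f:4, g:4, h:4, i:2, j:2
Odd-degree vertices: none (0 total).
The non-isolated vertices are connected and exactly 0 have odd degree, so an Eulerian trail exists.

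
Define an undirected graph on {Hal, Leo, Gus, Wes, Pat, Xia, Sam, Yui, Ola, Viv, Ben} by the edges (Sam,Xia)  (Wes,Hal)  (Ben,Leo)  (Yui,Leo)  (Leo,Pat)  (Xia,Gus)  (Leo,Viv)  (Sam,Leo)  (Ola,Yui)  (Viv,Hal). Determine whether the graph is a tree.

|V| = 11, |E| = 10.
Connected and |E| = |V| - 1, which characterizes a tree.

Yes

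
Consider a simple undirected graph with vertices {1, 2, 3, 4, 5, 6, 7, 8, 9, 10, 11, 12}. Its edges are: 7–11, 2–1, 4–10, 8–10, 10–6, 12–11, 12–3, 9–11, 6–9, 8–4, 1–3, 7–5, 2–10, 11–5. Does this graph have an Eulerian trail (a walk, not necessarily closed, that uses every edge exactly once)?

Degrees: 1:2, 2:2, 3:2, 4:2, 5:2, 6:2, 7:2, 8:2, 9:2, 10:4, 11:4, 12:2
Odd-degree vertices: none (0 total).
With 0 odd-degree vertices and all edges in one connected piece, an Eulerian trail exists.

Yes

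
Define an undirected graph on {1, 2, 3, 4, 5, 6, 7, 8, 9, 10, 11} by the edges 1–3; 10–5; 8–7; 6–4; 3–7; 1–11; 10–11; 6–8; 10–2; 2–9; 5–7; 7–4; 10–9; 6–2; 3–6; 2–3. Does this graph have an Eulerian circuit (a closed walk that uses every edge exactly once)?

Degrees: 1:2, 2:4, 3:4, 4:2, 5:2, 6:4, 7:4, 8:2, 9:2, 10:4, 11:2
All degrees are even and the non-isolated vertices are connected — an Eulerian circuit exists.

Yes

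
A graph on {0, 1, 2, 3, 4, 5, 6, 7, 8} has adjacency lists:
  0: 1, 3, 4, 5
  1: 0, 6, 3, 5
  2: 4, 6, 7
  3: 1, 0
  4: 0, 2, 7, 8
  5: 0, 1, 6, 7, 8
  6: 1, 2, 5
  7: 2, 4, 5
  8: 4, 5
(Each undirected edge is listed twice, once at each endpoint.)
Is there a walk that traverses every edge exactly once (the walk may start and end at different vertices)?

No

Degrees: 0:4, 1:4, 2:3, 3:2, 4:4, 5:5, 6:3, 7:3, 8:2
Odd-degree vertices: 2, 5, 6, 7 (4 total).
With 4 odd-degree vertices (more than two), no single trail can use every edge.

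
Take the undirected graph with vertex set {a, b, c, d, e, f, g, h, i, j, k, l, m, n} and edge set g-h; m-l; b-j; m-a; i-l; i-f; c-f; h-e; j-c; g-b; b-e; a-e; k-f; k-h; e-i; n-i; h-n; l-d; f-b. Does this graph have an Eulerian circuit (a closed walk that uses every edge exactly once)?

Degrees: a:2, b:4, c:2, d:1, e:4, f:4, g:2, h:4, i:4, j:2, k:2, l:3, m:2, n:2
d, l have odd degree; an Eulerian circuit needs every degree to be even, so none exists.

No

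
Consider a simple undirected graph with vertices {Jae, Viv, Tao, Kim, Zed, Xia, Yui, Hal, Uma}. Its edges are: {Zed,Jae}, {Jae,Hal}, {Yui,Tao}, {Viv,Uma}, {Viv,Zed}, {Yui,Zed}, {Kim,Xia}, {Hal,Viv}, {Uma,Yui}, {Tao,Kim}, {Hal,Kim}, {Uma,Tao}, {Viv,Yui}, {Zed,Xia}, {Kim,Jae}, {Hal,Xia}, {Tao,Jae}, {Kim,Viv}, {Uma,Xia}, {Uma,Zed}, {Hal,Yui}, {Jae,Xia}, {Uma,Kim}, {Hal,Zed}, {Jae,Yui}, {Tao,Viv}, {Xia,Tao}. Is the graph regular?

Yes

Degrees: Jae:6, Viv:6, Tao:6, Kim:6, Zed:6, Xia:6, Yui:6, Hal:6, Uma:6
Every vertex has degree 6, so the graph is 6-regular.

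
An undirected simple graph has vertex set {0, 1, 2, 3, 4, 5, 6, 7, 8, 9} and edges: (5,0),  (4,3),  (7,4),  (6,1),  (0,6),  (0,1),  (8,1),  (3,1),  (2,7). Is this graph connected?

Component: {9}
Component: {0, 1, 2, 3, 4, 5, 6, 7, 8}
There are 2 separate components, so the graph is not connected.

No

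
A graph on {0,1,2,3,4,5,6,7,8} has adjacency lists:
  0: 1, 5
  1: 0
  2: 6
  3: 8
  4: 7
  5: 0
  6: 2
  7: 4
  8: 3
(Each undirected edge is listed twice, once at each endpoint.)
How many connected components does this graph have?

Component: {2, 6}
Component: {3, 8}
Component: {4, 7}
Component: {0, 1, 5}

4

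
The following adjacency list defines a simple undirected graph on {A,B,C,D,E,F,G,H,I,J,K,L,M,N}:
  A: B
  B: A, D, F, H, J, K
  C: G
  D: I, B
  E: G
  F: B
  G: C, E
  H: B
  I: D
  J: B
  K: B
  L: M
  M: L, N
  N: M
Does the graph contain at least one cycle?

No

|V| = 14, |E| = 11, number of components = 3.
A forest on 14 vertices with 3 components has exactly 11 edges, which matches — so no cycle.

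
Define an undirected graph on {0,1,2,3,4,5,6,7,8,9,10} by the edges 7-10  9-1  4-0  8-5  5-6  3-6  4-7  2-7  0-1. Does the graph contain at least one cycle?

No

|V| = 11, |E| = 9, number of components = 2.
A forest on 11 vertices with 2 components has exactly 9 edges, which matches — so no cycle.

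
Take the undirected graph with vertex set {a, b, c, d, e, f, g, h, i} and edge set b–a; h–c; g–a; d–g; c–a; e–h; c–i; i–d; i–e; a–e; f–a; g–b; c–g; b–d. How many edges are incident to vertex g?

4

Neighbors of g: a, b, c, d.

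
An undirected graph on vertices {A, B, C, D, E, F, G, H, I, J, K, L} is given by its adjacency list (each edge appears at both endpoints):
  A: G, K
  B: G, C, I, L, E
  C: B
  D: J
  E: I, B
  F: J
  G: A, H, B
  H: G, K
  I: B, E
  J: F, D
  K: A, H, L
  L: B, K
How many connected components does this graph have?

2

Component: {D, F, J}
Component: {A, B, C, E, G, H, I, K, L}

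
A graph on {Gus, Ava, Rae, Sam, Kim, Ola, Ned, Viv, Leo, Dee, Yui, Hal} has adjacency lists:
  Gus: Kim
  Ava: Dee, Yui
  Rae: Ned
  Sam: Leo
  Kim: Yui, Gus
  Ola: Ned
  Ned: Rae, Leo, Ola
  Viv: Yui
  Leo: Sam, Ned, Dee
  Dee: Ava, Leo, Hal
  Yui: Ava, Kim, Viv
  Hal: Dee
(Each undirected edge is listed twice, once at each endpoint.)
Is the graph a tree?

|V| = 12, |E| = 11.
It is connected with exactly 11 edges, hence acyclic — it is a tree.

Yes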